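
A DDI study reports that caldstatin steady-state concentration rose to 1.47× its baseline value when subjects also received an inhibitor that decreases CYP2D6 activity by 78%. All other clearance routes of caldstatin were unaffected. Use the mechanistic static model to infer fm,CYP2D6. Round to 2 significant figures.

Let x = fm,CYP2D6. Because steady-state concentration ∝ 1/CL, relative clearance fell to 1/1.47 = 0.6803.
Setting x·0.22 + (1 − x) = 0.6803 and solving: x = (0.6803 − 1)/(0.22 − 1) = 0.41.

0.41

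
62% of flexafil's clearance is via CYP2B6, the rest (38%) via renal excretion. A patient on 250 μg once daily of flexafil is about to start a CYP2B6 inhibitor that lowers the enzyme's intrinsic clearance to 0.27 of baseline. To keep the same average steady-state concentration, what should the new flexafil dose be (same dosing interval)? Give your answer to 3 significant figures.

The CYP2B6 pathway (62% of clearance) falls to 0.27× activity: 0.62 × 0.27 = 0.1674.
The remaining 38% of clearance is unaffected.
CL_new/CL_old = 0.1674 + 0.38 = 0.5474.
Css,avg = (dose rate)/CL, so holding Css fixed requires dose ∝ CL: 250 × 0.5474 = 137 μg.

137 μg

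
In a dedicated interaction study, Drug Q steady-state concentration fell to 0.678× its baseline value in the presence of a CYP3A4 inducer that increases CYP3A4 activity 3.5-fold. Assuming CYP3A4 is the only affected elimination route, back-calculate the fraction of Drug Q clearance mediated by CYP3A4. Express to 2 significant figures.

0.19

Let x = fm,CYP3A4. Because steady-state concentration ∝ 1/CL, relative clearance rose to 1/0.678 = 1.475.
Setting x·3.5 + (1 − x) = 1.475 and solving: x = (1.475 − 1)/(3.5 − 1) = 0.19.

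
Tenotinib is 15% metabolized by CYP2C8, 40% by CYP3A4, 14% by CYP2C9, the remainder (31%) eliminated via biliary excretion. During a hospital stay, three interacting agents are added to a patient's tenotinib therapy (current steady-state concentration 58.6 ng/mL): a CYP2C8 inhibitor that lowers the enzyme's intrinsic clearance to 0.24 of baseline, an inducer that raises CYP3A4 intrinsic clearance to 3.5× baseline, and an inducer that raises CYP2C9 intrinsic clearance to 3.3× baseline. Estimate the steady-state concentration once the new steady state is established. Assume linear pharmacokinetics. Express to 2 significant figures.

27 ng/mL

The CYP2C8 pathway (15% of clearance) drops to 0.24× activity: 0.15 × 0.24 = 0.036.
The CYP3A4 pathway (40% of clearance) rises to 3.5× activity: 0.4 × 3.5 = 1.4.
The CYP2C9 pathway (14% of clearance) rises to 3.3× activity: 0.14 × 3.3 = 0.462.
The remaining 31% of clearance is unaffected.
Relative clearance = 0.036 + 1.4 + 0.462 + 0.31 = 2.208.
Dividing the baseline by the relative clearance: 58.6 / 2.208 = 27 ng/mL.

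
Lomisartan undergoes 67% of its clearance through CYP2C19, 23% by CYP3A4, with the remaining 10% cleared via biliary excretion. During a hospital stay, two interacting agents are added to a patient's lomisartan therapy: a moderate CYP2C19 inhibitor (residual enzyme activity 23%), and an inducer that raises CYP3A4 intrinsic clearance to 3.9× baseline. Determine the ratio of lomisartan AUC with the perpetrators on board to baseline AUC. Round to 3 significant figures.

The CYP2C19 pathway (67% of clearance) drops to 0.23× activity: 0.67 × 0.23 = 0.1541.
The CYP3A4 pathway (23% of clearance) is boosted to 3.9× activity: 0.23 × 3.9 = 0.897.
Non-CYP routes (10%) are unchanged.
CL_new/CL_old = 0.1541 + 0.897 + 0.1 = 1.1511.
Because AUC varies inversely with clearance, the combined effect is 1 / 1.1511 = 0.869.

0.869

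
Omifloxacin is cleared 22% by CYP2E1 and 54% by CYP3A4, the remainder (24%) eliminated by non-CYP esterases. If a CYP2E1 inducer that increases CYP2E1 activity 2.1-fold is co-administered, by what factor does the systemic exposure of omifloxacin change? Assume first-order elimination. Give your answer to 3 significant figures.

0.805

The CYP2E1 pathway (22% of clearance) increases to 2.1× activity: 0.22 × 2.1 = 0.462.
CYP3A4 (54%) and the residual 24% are unaffected.
New clearance relative to baseline: 0.462 + 0.54 + 0.24 = 1.242.
Since systemic exposure ∝ 1/CL, the ratio is 1 / 1.242 = 0.805.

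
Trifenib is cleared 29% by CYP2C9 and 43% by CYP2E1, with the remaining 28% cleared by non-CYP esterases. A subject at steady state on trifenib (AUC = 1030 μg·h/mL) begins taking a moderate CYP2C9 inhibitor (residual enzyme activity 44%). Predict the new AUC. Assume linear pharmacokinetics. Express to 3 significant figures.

1.23 × 10³ μg·h/mL

The CYP2C9 pathway (29% of clearance) is reduced to 0.44× activity: 0.29 × 0.44 = 0.1276.
CYP2E1 (43%) and the residual 28% are unaffected.
New clearance relative to baseline: 0.1276 + 0.43 + 0.28 = 0.8376.
With dosing unchanged, AUC scales as 1/CL: 1030 / 0.8376 = 1.23 × 10³ μg·h/mL.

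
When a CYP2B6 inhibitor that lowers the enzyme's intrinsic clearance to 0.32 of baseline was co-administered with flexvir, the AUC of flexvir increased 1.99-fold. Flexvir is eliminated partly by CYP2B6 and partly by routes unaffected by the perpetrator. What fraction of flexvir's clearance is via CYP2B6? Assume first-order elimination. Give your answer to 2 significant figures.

CL'/CL = 1 / 1.99 = 0.5025
0.32·fm + (1 − fm) = 0.5025
fm = (0.5025 − 1) / (0.32 − 1) = 0.73

0.73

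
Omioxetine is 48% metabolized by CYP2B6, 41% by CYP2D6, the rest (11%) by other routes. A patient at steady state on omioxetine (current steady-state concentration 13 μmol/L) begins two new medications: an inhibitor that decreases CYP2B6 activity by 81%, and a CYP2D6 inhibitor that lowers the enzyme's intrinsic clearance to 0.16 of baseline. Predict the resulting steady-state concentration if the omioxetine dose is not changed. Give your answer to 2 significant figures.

49 μmol/L

The CYP2B6 pathway (48% of clearance) drops to 0.19× activity: 0.48 × 0.19 = 0.0912.
The CYP2D6 pathway (41% of clearance) drops to 0.16× activity: 0.41 × 0.16 = 0.0656.
Non-CYP routes (11%) are unchanged.
New clearance relative to baseline: 0.0912 + 0.0656 + 0.11 = 0.2668.
Dividing the baseline by the relative clearance: 13 / 0.2668 = 49 μmol/L.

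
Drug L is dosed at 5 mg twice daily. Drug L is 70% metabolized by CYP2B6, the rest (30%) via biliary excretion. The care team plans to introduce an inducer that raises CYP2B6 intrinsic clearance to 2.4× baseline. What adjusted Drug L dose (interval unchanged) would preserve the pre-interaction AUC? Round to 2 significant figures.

9.9 mg

The CYP2B6 pathway (70% of clearance) is boosted to 2.4× activity: 0.7 × 2.4 = 1.68.
The remaining 30% of clearance is unaffected.
Relative clearance = 1.68 + 0.3 = 1.98.
To maintain the same steady-state level, dose must scale with clearance: new dose = 5 × 1.98 = 9.9 mg.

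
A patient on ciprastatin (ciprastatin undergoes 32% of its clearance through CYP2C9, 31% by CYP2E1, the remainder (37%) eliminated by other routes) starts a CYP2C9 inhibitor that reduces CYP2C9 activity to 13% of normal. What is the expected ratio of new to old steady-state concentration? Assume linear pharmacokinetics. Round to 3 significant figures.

The CYP2C9 pathway (32% of clearance) drops to 0.13× activity: 0.32 × 0.13 = 0.0416.
CYP2E1 (31%) and the residual 37% are unaffected.
New clearance relative to baseline: 0.0416 + 0.31 + 0.37 = 0.7216.
Steady-state concentration ratio = CL_old/CL_new = 1 / 0.7216 = 1.39.

1.39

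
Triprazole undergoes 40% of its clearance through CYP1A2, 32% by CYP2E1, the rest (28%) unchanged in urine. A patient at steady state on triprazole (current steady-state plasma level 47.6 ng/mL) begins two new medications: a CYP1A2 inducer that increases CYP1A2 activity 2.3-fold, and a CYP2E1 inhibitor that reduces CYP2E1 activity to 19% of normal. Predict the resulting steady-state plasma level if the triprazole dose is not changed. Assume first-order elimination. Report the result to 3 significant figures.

37.8 ng/mL

The CYP1A2 pathway (40% of clearance) increases to 2.3× activity: 0.4 × 2.3 = 0.92.
The CYP2E1 pathway (32% of clearance) is reduced to 0.19× activity: 0.32 × 0.19 = 0.0608.
Non-CYP routes (28%) are unchanged.
CL_new/CL_old = 0.92 + 0.0608 + 0.28 = 1.2608.
Steady-state plasma level ∝ 1/CL: new value = 47.6 / 1.2608 = 37.8 ng/mL.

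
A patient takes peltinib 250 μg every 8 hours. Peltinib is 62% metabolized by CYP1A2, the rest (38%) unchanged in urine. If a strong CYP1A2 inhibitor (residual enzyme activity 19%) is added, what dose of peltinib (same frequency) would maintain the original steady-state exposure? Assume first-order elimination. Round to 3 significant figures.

124 μg

The CYP1A2 pathway (62% of clearance) falls to 0.19× activity: 0.62 × 0.19 = 0.1178.
Non-CYP routes (38%) are unchanged.
Relative clearance = 0.1178 + 0.38 = 0.4978.
To maintain the same steady-state level, dose must scale with clearance: new dose = 250 × 0.4978 = 124 μg.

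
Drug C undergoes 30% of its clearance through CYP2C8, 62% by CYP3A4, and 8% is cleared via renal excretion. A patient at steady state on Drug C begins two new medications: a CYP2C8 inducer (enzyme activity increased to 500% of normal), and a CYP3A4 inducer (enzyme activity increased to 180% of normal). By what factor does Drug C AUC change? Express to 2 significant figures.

The CYP2C8 pathway (30% of clearance) rises to 5× activity: 0.3 × 5 = 1.5.
The CYP3A4 pathway (62% of clearance) is boosted to 1.8× activity: 0.62 × 1.8 = 1.116.
Non-CYP routes (8%) are unchanged.
CL_new/CL_old = 1.5 + 1.116 + 0.08 = 2.696.
AUC ∝ 1/CL: fold-change = 1 / 2.696 = 0.37.

0.37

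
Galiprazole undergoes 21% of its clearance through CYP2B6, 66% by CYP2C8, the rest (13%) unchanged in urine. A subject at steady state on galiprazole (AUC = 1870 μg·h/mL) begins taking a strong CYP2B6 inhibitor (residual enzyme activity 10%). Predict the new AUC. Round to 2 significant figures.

The CYP2B6 pathway (21% of clearance) is reduced to 0.1× activity: 0.21 × 0.1 = 0.021.
CYP2C8 (66%) and the residual 13% are unaffected.
CL_new/CL_old = 0.021 + 0.66 + 0.13 = 0.811.
AUC ∝ 1/CL, so new value = 1870 / 0.811 = 2.3 × 10³ μg·h/mL.

2.3 × 10³ μg·h/mL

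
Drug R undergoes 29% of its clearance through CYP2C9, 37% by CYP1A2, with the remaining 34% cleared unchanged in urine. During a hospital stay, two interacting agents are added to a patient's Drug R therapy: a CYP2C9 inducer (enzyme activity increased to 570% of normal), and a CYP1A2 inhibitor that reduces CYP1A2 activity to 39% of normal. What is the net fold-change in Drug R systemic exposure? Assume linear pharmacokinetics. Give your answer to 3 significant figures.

0.468

CYP2C9: 0.29 × 5.7 = 1.653
CYP1A2: 0.37 × 0.39 = 0.1443
Other: 0.34 (unchanged)
Relative clearance = 1.653 + 0.1443 + 0.34 = 2.1373.
Because systemic exposure varies inversely with clearance, the combined effect is 1 / 2.1373 = 0.468.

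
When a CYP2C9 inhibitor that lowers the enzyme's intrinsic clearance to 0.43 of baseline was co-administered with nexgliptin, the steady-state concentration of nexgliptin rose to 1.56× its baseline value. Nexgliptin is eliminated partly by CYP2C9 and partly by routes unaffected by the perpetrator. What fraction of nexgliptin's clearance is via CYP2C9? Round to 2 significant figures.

Call the CYP2C9 fraction fm. After the interaction, CL_new/CL_old = fm × 0.43 + (1 − fm).
Steady-state concentration ratio = 1 / (new CL fraction), so new CL fraction = 1 / 1.56 = 0.641.
fm × 0.43 + 1 − fm = 0.641  ⇒  fm × (0.43 − 1) = −0.359  ⇒  fm = 0.63.

0.63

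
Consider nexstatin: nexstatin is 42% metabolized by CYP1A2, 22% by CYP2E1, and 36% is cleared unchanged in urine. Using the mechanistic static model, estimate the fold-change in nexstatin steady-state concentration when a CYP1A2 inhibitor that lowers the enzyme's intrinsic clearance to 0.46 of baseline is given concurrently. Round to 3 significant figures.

CYP1A2: 0.42 × 0.46 = 0.1932
CYP2E1: 0.22 (unchanged)
Other: 0.36 (unchanged)
CL_new/CL_old = 0.1932 + 0.22 + 0.36 = 0.7732.
Steady-state concentration ratio = CL_old/CL_new = 1 / 0.7732 = 1.29.

1.29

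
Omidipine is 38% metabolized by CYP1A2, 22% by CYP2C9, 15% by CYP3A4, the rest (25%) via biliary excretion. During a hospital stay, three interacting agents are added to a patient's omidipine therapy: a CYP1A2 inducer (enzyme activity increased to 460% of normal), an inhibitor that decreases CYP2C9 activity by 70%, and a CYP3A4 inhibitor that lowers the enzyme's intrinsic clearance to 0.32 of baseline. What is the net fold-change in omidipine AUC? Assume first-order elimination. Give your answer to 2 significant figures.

0.47

The CYP1A2 pathway (38% of clearance) rises to 4.6× activity: 0.38 × 4.6 = 1.748.
The CYP2C9 pathway (22% of clearance) is reduced to 0.3× activity: 0.22 × 0.3 = 0.066.
The CYP3A4 pathway (15% of clearance) is reduced to 0.32× activity: 0.15 × 0.32 = 0.048.
Non-CYP routes (25%) are unchanged.
CL_new/CL_old = 1.748 + 0.066 + 0.048 + 0.25 = 2.112.
AUC ∝ 1/CL: fold-change = 1 / 2.112 = 0.47.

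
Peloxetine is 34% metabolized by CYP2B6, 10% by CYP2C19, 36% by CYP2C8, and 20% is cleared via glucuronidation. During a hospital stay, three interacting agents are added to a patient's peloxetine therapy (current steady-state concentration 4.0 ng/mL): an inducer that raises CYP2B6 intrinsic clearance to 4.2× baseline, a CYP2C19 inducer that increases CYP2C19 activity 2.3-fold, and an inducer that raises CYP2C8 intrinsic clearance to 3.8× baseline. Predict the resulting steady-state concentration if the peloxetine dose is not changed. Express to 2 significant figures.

1.2 ng/mL

The CYP2B6 pathway (34% of clearance) rises to 4.2× activity: 0.34 × 4.2 = 1.428.
The CYP2C19 pathway (10% of clearance) is boosted to 2.3× activity: 0.1 × 2.3 = 0.23.
The CYP2C8 pathway (36% of clearance) rises to 3.8× activity: 0.36 × 3.8 = 1.368.
Non-CYP routes (20%) are unchanged.
Relative clearance = 1.428 + 0.23 + 1.368 + 0.2 = 3.226.
Dividing the baseline by the relative clearance: 4.0 / 3.226 = 1.2 ng/mL.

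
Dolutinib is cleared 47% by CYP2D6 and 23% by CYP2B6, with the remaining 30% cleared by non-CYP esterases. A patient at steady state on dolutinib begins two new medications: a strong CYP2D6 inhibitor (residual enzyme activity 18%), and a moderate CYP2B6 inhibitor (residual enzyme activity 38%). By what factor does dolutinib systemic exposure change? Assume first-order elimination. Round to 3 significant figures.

The CYP2D6 pathway (47% of clearance) drops to 0.18× activity: 0.47 × 0.18 = 0.0846.
The CYP2B6 pathway (23% of clearance) falls to 0.38× activity: 0.23 × 0.38 = 0.0874.
The remaining 30% of clearance is unaffected.
New clearance relative to baseline: 0.0846 + 0.0874 + 0.3 = 0.472.
Net systemic exposure ratio = 1 / 0.472 = 2.12.

2.12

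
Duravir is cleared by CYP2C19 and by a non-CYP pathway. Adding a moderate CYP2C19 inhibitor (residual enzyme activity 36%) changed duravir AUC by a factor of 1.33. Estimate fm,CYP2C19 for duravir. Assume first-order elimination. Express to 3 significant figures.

0.388

CL'/CL = 1 / 1.33 = 0.7519
0.36·fm + (1 − fm) = 0.7519
fm = (0.7519 − 1) / (0.36 − 1) = 0.388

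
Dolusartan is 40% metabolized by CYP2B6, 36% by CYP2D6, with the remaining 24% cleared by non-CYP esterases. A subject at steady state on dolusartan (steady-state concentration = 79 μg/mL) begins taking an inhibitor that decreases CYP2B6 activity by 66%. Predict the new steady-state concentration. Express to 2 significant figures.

1.1 × 10² μg/mL

CYP2B6: 0.4 × 0.34 = 0.136
CYP2D6: 0.36 (unchanged)
Other: 0.24 (unchanged)
Relative clearance = 0.136 + 0.36 + 0.24 = 0.736.
With dosing unchanged, steady-state concentration scales as 1/CL: 79 / 0.736 = 1.1 × 10² μg/mL.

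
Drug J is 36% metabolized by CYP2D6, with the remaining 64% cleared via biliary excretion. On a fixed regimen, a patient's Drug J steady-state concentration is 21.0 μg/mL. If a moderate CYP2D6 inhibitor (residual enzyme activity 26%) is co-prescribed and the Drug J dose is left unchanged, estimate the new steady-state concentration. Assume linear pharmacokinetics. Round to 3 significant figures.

28.6 μg/mL

The CYP2D6 pathway (36% of clearance) falls to 0.26× activity: 0.36 × 0.26 = 0.0936.
The remaining 64% of clearance is unaffected.
CL_new/CL_old = 0.0936 + 0.64 = 0.7336.
New steady-state concentration = baseline ÷ relative clearance = 21.0 / 0.7336 = 28.6 μg/mL.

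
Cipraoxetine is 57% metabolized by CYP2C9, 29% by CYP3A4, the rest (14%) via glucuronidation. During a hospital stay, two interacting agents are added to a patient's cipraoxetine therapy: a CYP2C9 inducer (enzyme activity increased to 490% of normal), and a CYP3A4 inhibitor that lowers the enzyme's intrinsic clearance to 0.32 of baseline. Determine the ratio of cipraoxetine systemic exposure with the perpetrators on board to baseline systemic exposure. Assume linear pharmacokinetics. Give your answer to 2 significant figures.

0.33

CYP2C9: 0.57 × 4.9 = 2.793
CYP3A4: 0.29 × 0.32 = 0.0928
Other: 0.14 (unchanged)
CL_new/CL_old = 2.793 + 0.0928 + 0.14 = 3.0258.
Net systemic exposure ratio = 1 / 3.0258 = 0.33.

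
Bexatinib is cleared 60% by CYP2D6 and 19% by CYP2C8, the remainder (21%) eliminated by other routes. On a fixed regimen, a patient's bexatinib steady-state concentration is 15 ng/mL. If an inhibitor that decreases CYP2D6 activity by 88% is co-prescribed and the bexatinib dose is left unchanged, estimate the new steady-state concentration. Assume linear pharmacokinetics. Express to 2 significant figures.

The CYP2D6 pathway (60% of clearance) is reduced to 0.12× activity: 0.6 × 0.12 = 0.072.
CYP2C8 (19%) and the residual 21% are unaffected.
New clearance relative to baseline: 0.072 + 0.19 + 0.21 = 0.472.
New steady-state concentration = baseline ÷ relative clearance = 15 / 0.472 = 32 ng/mL.

32 ng/mL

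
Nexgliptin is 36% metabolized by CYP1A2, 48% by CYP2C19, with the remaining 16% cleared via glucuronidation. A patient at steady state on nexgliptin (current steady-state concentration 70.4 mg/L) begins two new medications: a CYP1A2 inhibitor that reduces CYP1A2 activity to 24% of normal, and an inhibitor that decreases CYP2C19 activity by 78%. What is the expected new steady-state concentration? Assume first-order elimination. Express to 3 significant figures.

The CYP1A2 pathway (36% of clearance) is reduced to 0.24× activity: 0.36 × 0.24 = 0.0864.
The CYP2C19 pathway (48% of clearance) drops to 0.22× activity: 0.48 × 0.22 = 0.1056.
Non-CYP routes (16%) are unchanged.
New clearance relative to baseline: 0.0864 + 0.1056 + 0.16 = 0.352.
New steady-state concentration = 70.4 / 0.352 = 200 mg/L (concentration scales inversely with clearance).

200 mg/L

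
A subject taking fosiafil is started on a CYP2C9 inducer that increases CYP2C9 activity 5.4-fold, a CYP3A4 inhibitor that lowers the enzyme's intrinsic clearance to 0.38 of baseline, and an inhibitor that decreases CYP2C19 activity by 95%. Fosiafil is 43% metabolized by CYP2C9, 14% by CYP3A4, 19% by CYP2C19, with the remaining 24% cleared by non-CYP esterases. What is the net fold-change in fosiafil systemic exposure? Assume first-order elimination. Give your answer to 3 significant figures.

0.381

The CYP2C9 pathway (43% of clearance) is boosted to 5.4× activity: 0.43 × 5.4 = 2.322.
The CYP3A4 pathway (14% of clearance) falls to 0.38× activity: 0.14 × 0.38 = 0.0532.
The CYP2C19 pathway (19% of clearance) falls to 0.05× activity: 0.19 × 0.05 = 0.0095.
The remaining 24% of clearance is unaffected.
CL_new/CL_old = 2.322 + 0.0532 + 0.0095 + 0.24 = 2.6247.
Because systemic exposure varies inversely with clearance, the combined effect is 1 / 2.6247 = 0.381.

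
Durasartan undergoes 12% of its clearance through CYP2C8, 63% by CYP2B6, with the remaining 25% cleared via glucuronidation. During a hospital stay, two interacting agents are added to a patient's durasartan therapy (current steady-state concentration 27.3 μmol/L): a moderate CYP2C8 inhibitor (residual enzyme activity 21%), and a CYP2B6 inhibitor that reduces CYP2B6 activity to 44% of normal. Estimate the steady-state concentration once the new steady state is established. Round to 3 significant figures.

The CYP2C8 pathway (12% of clearance) is reduced to 0.21× activity: 0.12 × 0.21 = 0.0252.
The CYP2B6 pathway (63% of clearance) falls to 0.44× activity: 0.63 × 0.44 = 0.2772.
The remaining 25% of clearance is unaffected.
CL_new/CL_old = 0.0252 + 0.2772 + 0.25 = 0.5524.
Dividing the baseline by the relative clearance: 27.3 / 0.5524 = 49.4 μmol/L.

49.4 μmol/L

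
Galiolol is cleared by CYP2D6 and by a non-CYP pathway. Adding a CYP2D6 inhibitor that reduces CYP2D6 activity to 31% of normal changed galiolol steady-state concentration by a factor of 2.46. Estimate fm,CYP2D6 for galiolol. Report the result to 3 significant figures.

0.860

CL'/CL = 1 / 2.46 = 0.4065
0.31·fm + (1 − fm) = 0.4065
fm = (0.4065 − 1) / (0.31 − 1) = 0.860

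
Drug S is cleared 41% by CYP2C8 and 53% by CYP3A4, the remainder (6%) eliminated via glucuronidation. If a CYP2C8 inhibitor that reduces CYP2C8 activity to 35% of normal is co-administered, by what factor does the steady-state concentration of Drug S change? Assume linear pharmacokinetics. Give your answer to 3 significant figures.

CYP2C8: 0.41 × 0.35 = 0.1435
CYP3A4: 0.53 (unchanged)
Other: 0.06 (unchanged)
CL_new/CL_old = 0.1435 + 0.53 + 0.06 = 0.7335.
Steady-state concentration is inversely proportional to clearance, so the fold-change is 1 / 0.7335 = 1.36.

1.36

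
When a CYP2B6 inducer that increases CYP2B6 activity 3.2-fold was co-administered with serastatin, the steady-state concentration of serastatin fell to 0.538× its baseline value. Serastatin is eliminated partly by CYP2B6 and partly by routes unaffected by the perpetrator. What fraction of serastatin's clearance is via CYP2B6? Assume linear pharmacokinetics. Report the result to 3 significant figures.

0.390

Call the CYP2B6 fraction fm. After the interaction, CL_new/CL_old = fm × 3.2 + (1 − fm).
Steady-state concentration ratio = 1 / (new CL fraction), so new CL fraction = 1 / 0.538 = 1.859.
fm × 3.2 + 1 − fm = 1.859  ⇒  fm × (3.2 − 1) = 0.8587  ⇒  fm = 0.390.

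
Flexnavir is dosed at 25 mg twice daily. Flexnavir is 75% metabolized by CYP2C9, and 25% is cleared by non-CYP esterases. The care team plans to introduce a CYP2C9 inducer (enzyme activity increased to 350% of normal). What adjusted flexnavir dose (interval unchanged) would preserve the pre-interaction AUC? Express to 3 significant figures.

The CYP2C9 pathway (75% of clearance) rises to 3.5× activity: 0.75 × 3.5 = 2.625.
The remaining 25% of clearance is unaffected.
Relative clearance = 2.625 + 0.25 = 2.875.
To maintain the same steady-state level, dose must scale with clearance: new dose = 25 × 2.875 = 71.9 mg.

71.9 mg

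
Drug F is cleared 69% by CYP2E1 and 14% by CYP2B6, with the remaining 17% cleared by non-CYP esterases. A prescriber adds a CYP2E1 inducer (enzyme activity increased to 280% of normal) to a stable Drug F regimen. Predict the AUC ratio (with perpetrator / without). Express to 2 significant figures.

0.45

The CYP2E1 pathway (69% of clearance) rises to 2.8× activity: 0.69 × 2.8 = 1.932.
CYP2B6 (14%) and the residual 17% are unaffected.
New clearance relative to baseline: 1.932 + 0.14 + 0.17 = 2.242.
Since AUC ∝ 1/CL, the ratio is 1 / 2.242 = 0.45.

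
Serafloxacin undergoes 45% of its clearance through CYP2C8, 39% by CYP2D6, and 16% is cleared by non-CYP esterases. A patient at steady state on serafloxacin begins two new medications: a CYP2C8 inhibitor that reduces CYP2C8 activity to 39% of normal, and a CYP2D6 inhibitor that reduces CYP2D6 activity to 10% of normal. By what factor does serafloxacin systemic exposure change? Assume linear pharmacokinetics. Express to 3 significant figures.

2.67

The CYP2C8 pathway (45% of clearance) is reduced to 0.39× activity: 0.45 × 0.39 = 0.1755.
The CYP2D6 pathway (39% of clearance) falls to 0.1× activity: 0.39 × 0.1 = 0.039.
Non-CYP routes (16%) are unchanged.
Relative clearance = 0.1755 + 0.039 + 0.16 = 0.3745.
Net systemic exposure ratio = 1 / 0.3745 = 2.67.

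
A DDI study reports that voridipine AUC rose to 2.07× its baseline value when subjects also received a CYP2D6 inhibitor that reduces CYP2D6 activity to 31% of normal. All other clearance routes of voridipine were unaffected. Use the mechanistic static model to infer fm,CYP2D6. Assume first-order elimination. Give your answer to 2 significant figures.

0.75

Call the CYP2D6 fraction fm. After the interaction, CL_new/CL_old = fm × 0.31 + (1 − fm).
AUC ratio = 1 / (new CL fraction), so new CL fraction = 1 / 2.07 = 0.4831.
fm × 0.31 + 1 − fm = 0.4831  ⇒  fm × (0.31 − 1) = −0.5169  ⇒  fm = 0.75.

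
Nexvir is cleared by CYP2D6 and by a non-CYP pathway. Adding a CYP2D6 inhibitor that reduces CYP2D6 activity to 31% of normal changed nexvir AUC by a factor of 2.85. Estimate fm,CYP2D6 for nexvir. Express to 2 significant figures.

0.94

Let fm be the CYP2D6 fraction. New clearance relative to baseline = fm × 0.31 + (1 − fm).
AUC ratio = 1 / (new CL fraction), so new CL fraction = 1 / 2.85 = 0.3509.
fm × 0.31 + 1 − fm = 0.3509  ⇒  fm × (0.31 − 1) = −0.6491  ⇒  fm = 0.94.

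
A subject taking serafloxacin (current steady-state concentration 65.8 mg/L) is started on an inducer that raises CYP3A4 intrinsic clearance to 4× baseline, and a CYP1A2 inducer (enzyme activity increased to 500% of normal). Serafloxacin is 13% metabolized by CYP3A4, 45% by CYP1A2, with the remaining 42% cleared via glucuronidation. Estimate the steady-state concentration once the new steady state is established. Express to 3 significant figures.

The CYP3A4 pathway (13% of clearance) rises to 4× activity: 0.13 × 4 = 0.52.
The CYP1A2 pathway (45% of clearance) is boosted to 5× activity: 0.45 × 5 = 2.25.
Non-CYP routes (42%) are unchanged.
CL_new/CL_old = 0.52 + 2.25 + 0.42 = 3.19.
Dividing the baseline by the relative clearance: 65.8 / 3.19 = 20.6 mg/L.

20.6 mg/L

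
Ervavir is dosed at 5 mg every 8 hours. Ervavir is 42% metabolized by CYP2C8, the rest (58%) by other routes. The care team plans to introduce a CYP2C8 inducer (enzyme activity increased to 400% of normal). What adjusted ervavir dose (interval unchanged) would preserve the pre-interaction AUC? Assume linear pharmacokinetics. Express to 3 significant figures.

11.3 mg

The CYP2C8 pathway (42% of clearance) increases to 4× activity: 0.42 × 4 = 1.68.
Non-CYP routes (58%) are unchanged.
CL_new/CL_old = 1.68 + 0.58 = 2.26.
Css,avg = (dose rate)/CL, so holding Css fixed requires dose ∝ CL: 5 × 2.26 = 11.3 mg.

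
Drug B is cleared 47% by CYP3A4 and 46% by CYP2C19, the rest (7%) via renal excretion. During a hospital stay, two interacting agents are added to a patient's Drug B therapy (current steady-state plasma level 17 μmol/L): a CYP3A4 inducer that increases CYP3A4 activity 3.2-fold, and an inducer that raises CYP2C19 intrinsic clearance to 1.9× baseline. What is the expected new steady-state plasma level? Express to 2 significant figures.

The CYP3A4 pathway (47% of clearance) rises to 3.2× activity: 0.47 × 3.2 = 1.504.
The CYP2C19 pathway (46% of clearance) increases to 1.9× activity: 0.46 × 1.9 = 0.874.
The remaining 7% of clearance is unaffected.
New clearance relative to baseline: 1.504 + 0.874 + 0.07 = 2.448.
Steady-state plasma level ∝ 1/CL: new value = 17 / 2.448 = 6.9 μmol/L.

6.9 μmol/L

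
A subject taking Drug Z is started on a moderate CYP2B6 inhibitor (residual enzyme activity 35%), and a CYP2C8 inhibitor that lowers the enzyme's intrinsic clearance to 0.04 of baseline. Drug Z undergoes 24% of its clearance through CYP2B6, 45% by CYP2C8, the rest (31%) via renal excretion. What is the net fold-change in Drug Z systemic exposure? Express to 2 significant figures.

2.4

The CYP2B6 pathway (24% of clearance) is reduced to 0.35× activity: 0.24 × 0.35 = 0.084.
The CYP2C8 pathway (45% of clearance) is reduced to 0.04× activity: 0.45 × 0.04 = 0.018.
Non-CYP routes (31%) are unchanged.
Relative clearance = 0.084 + 0.018 + 0.31 = 0.412.
Net systemic exposure ratio = 1 / 0.412 = 2.4.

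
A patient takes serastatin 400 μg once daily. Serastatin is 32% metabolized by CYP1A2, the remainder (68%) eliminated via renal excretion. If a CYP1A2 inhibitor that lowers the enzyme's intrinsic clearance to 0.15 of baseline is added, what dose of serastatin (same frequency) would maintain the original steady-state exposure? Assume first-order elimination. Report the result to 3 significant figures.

291 μg

CYP1A2: 0.32 × 0.15 = 0.048
Other: 0.68 (unchanged)
CL_new/CL_old = 0.048 + 0.68 = 0.728.
Css,avg = (dose rate)/CL, so holding Css fixed requires dose ∝ CL: 400 × 0.728 = 291 μg.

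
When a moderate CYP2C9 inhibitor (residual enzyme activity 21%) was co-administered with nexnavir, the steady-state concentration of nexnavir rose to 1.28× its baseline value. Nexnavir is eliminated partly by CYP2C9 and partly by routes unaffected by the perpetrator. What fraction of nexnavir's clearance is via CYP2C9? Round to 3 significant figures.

Call the CYP2C9 fraction fm. After the interaction, CL_new/CL_old = fm × 0.21 + (1 − fm).
Steady-state concentration ratio = 1 / (new CL fraction), so new CL fraction = 1 / 1.28 = 0.7812.
fm × 0.21 + 1 − fm = 0.7812  ⇒  fm × (0.21 − 1) = −0.2188  ⇒  fm = 0.277.

0.277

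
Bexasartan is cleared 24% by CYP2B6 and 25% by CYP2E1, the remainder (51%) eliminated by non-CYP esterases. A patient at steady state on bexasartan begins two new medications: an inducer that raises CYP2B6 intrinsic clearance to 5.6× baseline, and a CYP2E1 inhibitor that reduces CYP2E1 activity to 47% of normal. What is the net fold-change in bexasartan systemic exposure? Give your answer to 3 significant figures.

CYP2B6: 0.24 × 5.6 = 1.344
CYP2E1: 0.25 × 0.47 = 0.1175
Other: 0.51 (unchanged)
Relative clearance = 1.344 + 0.1175 + 0.51 = 1.9715.
Because systemic exposure varies inversely with clearance, the combined effect is 1 / 1.9715 = 0.507.

0.507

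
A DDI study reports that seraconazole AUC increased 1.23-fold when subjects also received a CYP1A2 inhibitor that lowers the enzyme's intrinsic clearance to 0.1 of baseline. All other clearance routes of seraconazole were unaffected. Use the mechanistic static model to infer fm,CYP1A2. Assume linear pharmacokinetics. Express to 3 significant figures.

0.208

CL'/CL = 1 / 1.23 = 0.813
0.1·fm + (1 − fm) = 0.813
fm = (0.813 − 1) / (0.1 − 1) = 0.208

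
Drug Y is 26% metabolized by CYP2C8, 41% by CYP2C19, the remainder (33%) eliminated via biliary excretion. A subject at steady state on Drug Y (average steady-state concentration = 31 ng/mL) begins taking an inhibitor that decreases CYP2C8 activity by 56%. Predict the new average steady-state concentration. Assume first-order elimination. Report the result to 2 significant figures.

CYP2C8: 0.26 × 0.44 = 0.1144
CYP2C19: 0.41 (unchanged)
Other: 0.33 (unchanged)
New clearance relative to baseline: 0.1144 + 0.41 + 0.33 = 0.8544.
With dosing unchanged, average steady-state concentration scales as 1/CL: 31 / 0.8544 = 36 ng/mL.

36 ng/mL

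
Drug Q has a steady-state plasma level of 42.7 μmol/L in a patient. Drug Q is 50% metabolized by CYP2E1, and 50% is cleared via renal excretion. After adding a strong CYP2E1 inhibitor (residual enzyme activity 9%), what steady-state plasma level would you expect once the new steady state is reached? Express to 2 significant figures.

The CYP2E1 pathway (50% of clearance) is reduced to 0.09× activity: 0.5 × 0.09 = 0.045.
The remaining 50% of clearance is unaffected.
Relative clearance = 0.045 + 0.5 = 0.545.
With dosing unchanged, steady-state plasma level scales as 1/CL: 42.7 / 0.545 = 78 μmol/L.

78 μmol/L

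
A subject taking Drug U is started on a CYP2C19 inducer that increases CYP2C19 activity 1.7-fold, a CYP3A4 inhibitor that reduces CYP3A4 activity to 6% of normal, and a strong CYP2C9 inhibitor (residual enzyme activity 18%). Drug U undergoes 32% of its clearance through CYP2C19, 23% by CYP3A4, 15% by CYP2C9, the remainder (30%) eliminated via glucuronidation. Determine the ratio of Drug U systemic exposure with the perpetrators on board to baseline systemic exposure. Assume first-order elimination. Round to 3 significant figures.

1.13

The CYP2C19 pathway (32% of clearance) increases to 1.7× activity: 0.32 × 1.7 = 0.544.
The CYP3A4 pathway (23% of clearance) is reduced to 0.06× activity: 0.23 × 0.06 = 0.0138.
The CYP2C9 pathway (15% of clearance) is reduced to 0.18× activity: 0.15 × 0.18 = 0.027.
Non-CYP routes (30%) are unchanged.
CL_new/CL_old = 0.544 + 0.0138 + 0.027 + 0.3 = 0.8848.
Net systemic exposure ratio = 1 / 0.8848 = 1.13.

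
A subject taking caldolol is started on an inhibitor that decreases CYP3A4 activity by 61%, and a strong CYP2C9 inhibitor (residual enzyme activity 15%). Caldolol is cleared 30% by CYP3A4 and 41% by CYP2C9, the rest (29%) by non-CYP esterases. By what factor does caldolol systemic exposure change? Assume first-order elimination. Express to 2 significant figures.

CYP3A4: 0.3 × 0.39 = 0.117
CYP2C9: 0.41 × 0.15 = 0.0615
Other: 0.29 (unchanged)
CL_new/CL_old = 0.117 + 0.0615 + 0.29 = 0.4685.
Net systemic exposure ratio = 1 / 0.4685 = 2.1.

2.1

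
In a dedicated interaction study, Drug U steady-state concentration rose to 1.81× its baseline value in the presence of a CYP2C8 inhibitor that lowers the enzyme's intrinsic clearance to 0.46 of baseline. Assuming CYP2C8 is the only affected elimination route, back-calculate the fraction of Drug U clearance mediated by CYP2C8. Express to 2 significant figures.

0.83

CL'/CL = 1 / 1.81 = 0.5525
0.46·fm + (1 − fm) = 0.5525
fm = (0.5525 − 1) / (0.46 − 1) = 0.83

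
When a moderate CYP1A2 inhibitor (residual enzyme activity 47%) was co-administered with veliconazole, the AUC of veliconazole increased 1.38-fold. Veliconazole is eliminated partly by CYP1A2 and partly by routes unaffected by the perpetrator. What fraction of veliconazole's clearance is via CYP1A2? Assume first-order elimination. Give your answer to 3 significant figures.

Let fm be the CYP1A2 fraction. New clearance relative to baseline = fm × 0.47 + (1 − fm).
AUC ratio = 1 / (new CL fraction), so new CL fraction = 1 / 1.38 = 0.7246.
fm × 0.47 + 1 − fm = 0.7246  ⇒  fm × (0.47 − 1) = −0.2754  ⇒  fm = 0.520.

0.520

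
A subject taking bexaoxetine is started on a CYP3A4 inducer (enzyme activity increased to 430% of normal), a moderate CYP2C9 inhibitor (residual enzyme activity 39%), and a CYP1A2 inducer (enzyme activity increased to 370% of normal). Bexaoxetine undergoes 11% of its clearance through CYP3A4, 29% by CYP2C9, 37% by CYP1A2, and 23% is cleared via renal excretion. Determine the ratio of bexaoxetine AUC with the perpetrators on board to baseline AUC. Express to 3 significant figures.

0.458

The CYP3A4 pathway (11% of clearance) rises to 4.3× activity: 0.11 × 4.3 = 0.473.
The CYP2C9 pathway (29% of clearance) falls to 0.39× activity: 0.29 × 0.39 = 0.1131.
The CYP1A2 pathway (37% of clearance) rises to 3.7× activity: 0.37 × 3.7 = 1.369.
Non-CYP routes (23%) are unchanged.
Relative clearance = 0.473 + 0.1131 + 1.369 + 0.23 = 2.1851.
Net AUC ratio = 1 / 2.1851 = 0.458.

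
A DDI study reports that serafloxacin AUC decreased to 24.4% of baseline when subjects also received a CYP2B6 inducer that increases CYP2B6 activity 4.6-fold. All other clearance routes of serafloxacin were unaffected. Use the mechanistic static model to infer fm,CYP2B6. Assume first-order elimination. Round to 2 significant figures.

0.86

CL'/CL = 1 / 0.244 = 4.098
4.6·fm + (1 − fm) = 4.098
fm = (4.098 − 1) / (4.6 − 1) = 0.86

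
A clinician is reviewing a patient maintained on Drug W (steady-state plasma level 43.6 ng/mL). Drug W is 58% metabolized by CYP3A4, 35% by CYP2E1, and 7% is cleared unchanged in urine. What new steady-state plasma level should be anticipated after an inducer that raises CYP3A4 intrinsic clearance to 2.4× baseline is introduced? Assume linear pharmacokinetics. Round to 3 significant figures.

24.1 ng/mL

The CYP3A4 pathway (58% of clearance) increases to 2.4× activity: 0.58 × 2.4 = 1.392.
CYP2E1 (35%) and the residual 7% are unaffected.
CL_new/CL_old = 1.392 + 0.35 + 0.07 = 1.812.
Steady-state plasma level ∝ 1/CL, so new value = 43.6 / 1.812 = 24.1 ng/mL.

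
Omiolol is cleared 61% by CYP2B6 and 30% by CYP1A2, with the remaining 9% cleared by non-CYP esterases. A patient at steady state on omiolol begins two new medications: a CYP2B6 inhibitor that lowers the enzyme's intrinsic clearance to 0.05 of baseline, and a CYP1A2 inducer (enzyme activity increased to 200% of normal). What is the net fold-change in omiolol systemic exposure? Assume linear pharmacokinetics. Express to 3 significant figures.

The CYP2B6 pathway (61% of clearance) is reduced to 0.05× activity: 0.61 × 0.05 = 0.0305.
The CYP1A2 pathway (30% of clearance) increases to 2× activity: 0.3 × 2 = 0.6.
The remaining 9% of clearance is unaffected.
New clearance relative to baseline: 0.0305 + 0.6 + 0.09 = 0.7205.
Systemic exposure ∝ 1/CL: fold-change = 1 / 0.7205 = 1.39.

1.39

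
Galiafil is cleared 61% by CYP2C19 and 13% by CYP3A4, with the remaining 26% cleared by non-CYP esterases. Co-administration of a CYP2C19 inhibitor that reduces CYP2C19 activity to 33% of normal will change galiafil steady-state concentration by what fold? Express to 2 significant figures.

CYP2C19: 0.61 × 0.33 = 0.2013
CYP3A4: 0.13 (unchanged)
Other: 0.26 (unchanged)
Relative clearance = 0.2013 + 0.13 + 0.26 = 0.5913.
Steady-state concentration is inversely proportional to clearance, so the fold-change is 1 / 0.5913 = 1.7.

1.7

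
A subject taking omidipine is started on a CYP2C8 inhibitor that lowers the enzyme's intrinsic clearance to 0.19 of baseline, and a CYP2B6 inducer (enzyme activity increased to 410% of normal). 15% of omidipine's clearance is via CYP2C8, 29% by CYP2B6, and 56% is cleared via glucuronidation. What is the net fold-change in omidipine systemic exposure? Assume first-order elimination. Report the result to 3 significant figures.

0.563

CYP2C8: 0.15 × 0.19 = 0.0285
CYP2B6: 0.29 × 4.1 = 1.189
Other: 0.56 (unchanged)
CL_new/CL_old = 0.0285 + 1.189 + 0.56 = 1.7775.
Systemic exposure ∝ 1/CL: fold-change = 1 / 1.7775 = 0.563.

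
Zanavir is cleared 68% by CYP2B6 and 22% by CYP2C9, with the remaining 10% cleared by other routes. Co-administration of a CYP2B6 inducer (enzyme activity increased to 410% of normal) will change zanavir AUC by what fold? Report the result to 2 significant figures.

The CYP2B6 pathway (68% of clearance) increases to 4.1× activity: 0.68 × 4.1 = 2.788.
CYP2C9 (22%) and the residual 10% are unaffected.
New clearance relative to baseline: 2.788 + 0.22 + 0.1 = 3.108.
Since AUC ∝ 1/CL, the ratio is 1 / 3.108 = 0.32.

0.32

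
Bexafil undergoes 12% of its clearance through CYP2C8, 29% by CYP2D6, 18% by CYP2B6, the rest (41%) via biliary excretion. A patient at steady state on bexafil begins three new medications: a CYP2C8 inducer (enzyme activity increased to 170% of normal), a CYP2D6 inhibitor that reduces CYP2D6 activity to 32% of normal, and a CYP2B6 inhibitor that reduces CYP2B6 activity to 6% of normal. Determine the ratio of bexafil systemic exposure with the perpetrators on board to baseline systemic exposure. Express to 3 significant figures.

1.39

CYP2C8: 0.12 × 1.7 = 0.204
CYP2D6: 0.29 × 0.32 = 0.0928
CYP2B6: 0.18 × 0.06 = 0.0108
Other: 0.41 (unchanged)
Relative clearance = 0.204 + 0.0928 + 0.0108 + 0.41 = 0.7176.
Because systemic exposure varies inversely with clearance, the combined effect is 1 / 0.7176 = 1.39.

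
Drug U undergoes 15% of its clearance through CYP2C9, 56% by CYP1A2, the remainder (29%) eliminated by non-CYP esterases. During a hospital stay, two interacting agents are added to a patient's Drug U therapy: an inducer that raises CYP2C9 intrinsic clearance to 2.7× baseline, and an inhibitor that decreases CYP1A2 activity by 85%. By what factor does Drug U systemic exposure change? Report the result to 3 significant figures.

The CYP2C9 pathway (15% of clearance) increases to 2.7× activity: 0.15 × 2.7 = 0.405.
The CYP1A2 pathway (56% of clearance) falls to 0.15× activity: 0.56 × 0.15 = 0.084.
The remaining 29% of clearance is unaffected.
CL_new/CL_old = 0.405 + 0.084 + 0.29 = 0.779.
Systemic exposure ∝ 1/CL: fold-change = 1 / 0.779 = 1.28.

1.28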